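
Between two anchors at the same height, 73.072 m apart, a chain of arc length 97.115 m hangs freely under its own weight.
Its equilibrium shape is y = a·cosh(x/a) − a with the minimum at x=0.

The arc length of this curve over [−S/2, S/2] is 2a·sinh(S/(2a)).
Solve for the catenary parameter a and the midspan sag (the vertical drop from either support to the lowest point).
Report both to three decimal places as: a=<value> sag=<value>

a=27.200 sag=28.457

seed: a₀ = √(S³/(24(L−S))) = √(73.072³/(24·24.043)) = 26.003185
iter 1: u=1.405059  f(a)=+2.488e+00  f'(a)=-2.241e+00  a ← 26.003185 − (+2.488e+00/-2.241e+00) = 27.113371
iter 2: u=1.347527  f(a)=+1.682e-01  f'(a)=-1.947e+00  a ← 27.113371 − (+1.682e-01/-1.947e+00) = 27.199748
iter 3: u=1.343248  f(a)=+8.921e-04  f'(a)=-1.927e+00  a ← 27.199748 − (+8.921e-04/-1.927e+00) = 27.200211
iter 4: u=1.343225  f(a)=+2.539e-08  f'(a)=-1.927e+00  a ← 27.200211 − (+2.539e-08/-1.927e+00) = 27.200211
iter 5: u=1.343225  f(a)=+0.000e+00  f'(a)=-1.927e+00  a ← 27.200211 − (+0.000e+00/-1.927e+00) = 27.200211
converged: |Δa| < 1e-12 after 5 iterations
sag = a·(cosh(S/(2a)) − 1) = 27.200211·(cosh(1.343225) − 1) = 28.456615
T_max/T_min = cosh(S/(2a)) = 2.046191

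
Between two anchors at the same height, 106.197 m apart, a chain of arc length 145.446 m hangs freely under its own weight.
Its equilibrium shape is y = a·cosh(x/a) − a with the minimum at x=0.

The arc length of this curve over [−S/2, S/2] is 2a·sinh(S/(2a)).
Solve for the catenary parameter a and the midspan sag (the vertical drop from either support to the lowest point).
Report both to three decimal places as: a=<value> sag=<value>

seed: a₀ = √(S³/(24(L−S))) = √(106.197³/(24·39.249)) = 35.657300
iter 1: u=1.489134  f(a)=+4.589e+00  f'(a)=-2.730e+00  a ← 35.657300 − (+4.589e+00/-2.730e+00) = 37.338210
iter 2: u=1.422095  f(a)=+3.444e-01  f'(a)=-2.334e+00  a ← 37.338210 − (+3.444e-01/-2.334e+00) = 37.485771
iter 3: u=1.416497  f(a)=+2.289e-03  f'(a)=-2.303e+00  a ← 37.485771 − (+2.289e-03/-2.303e+00) = 37.486765
iter 4: u=1.416460  f(a)=+1.025e-07  f'(a)=-2.303e+00  a ← 37.486765 − (+1.025e-07/-2.303e+00) = 37.486765
iter 5: u=1.416460  f(a)=+0.000e+00  f'(a)=-2.303e+00  a ← 37.486765 − (+0.000e+00/-2.303e+00) = 37.486765
converged: |Δa| < 1e-12 after 5 iterations
sag = a·(cosh(S/(2a)) − 1) = 37.486765·(cosh(1.416460) − 1) = 44.329445
T_max/T_min = cosh(S/(2a)) = 2.182536

a=37.487 sag=44.329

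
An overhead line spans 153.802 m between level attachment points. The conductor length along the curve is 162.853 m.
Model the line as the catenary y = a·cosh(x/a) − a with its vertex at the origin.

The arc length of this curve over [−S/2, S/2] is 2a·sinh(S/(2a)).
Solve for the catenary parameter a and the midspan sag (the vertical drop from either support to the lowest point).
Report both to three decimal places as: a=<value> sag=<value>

a=130.543 sag=23.313

seed: a₀ = √(S³/(24(L−S))) = √(153.802³/(24·9.051)) = 129.416327
iter 1: u=0.594214  f(a)=+1.611e-01  f'(a)=-1.449e-01  a ← 129.416327 − (+1.611e-01/-1.449e-01) = 130.528598
iter 2: u=0.589151  f(a)=+2.101e-03  f'(a)=-1.411e-01  a ← 130.528598 − (+2.101e-03/-1.411e-01) = 130.543486
iter 3: u=0.589083  f(a)=+3.676e-07  f'(a)=-1.411e-01  a ← 130.543486 − (+3.676e-07/-1.411e-01) = 130.543489
iter 4: u=0.589083  f(a)=+2.842e-14  f'(a)=-1.411e-01  a ← 130.543489 − (+2.842e-14/-1.411e-01) = 130.543489
converged: |Δa| < 1e-12 after 4 iterations
sag = a·(cosh(S/(2a)) − 1) = 130.543489·(cosh(0.589083) − 1) = 23.313189
T_max/T_min = cosh(S/(2a)) = 1.178586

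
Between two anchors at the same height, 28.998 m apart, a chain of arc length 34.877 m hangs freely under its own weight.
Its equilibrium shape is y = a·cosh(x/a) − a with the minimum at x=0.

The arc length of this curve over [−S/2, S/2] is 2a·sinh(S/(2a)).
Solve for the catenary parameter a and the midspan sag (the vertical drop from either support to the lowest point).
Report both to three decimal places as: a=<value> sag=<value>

a=13.528 sag=8.542

seed: a₀ = √(S³/(24(L−S))) = √(28.998³/(24·5.879)) = 13.146033
iter 1: u=1.102918  f(a)=+3.681e-01  f'(a)=-1.008e+00  a ← 13.146033 − (+3.681e-01/-1.008e+00) = 13.511196
iter 2: u=1.073110  f(a)=+1.589e-02  f'(a)=-9.227e-01  a ← 13.511196 − (+1.589e-02/-9.227e-01) = 13.528423
iter 3: u=1.071744  f(a)=+3.260e-05  f'(a)=-9.189e-01  a ← 13.528423 − (+3.260e-05/-9.189e-01) = 13.528458
iter 4: u=1.071741  f(a)=+1.377e-10  f'(a)=-9.189e-01  a ← 13.528458 − (+1.377e-10/-9.189e-01) = 13.528458
iter 5: u=1.071741  f(a)=+0.000e+00  f'(a)=-9.189e-01  a ← 13.528458 − (+0.000e+00/-9.189e-01) = 13.528458
converged: |Δa| < 1e-12 after 5 iterations
sag = a·(cosh(S/(2a)) − 1) = 13.528458·(cosh(1.071741) − 1) = 8.542347
T_max/T_min = cosh(S/(2a)) = 1.631435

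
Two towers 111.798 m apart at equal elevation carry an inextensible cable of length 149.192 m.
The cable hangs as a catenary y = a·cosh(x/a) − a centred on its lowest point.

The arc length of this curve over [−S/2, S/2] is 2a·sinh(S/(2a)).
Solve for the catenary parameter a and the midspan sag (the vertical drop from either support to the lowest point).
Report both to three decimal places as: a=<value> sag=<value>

a=41.303 sag=43.964

seed: a₀ = √(S³/(24(L−S))) = √(111.798³/(24·37.394)) = 39.458854
iter 1: u=1.416640  f(a)=+3.937e+00  f'(a)=-2.304e+00  a ← 39.458854 − (+3.937e+00/-2.304e+00) = 41.167451
iter 2: u=1.357845  f(a)=+2.701e-01  f'(a)=-1.998e+00  a ← 41.167451 − (+2.701e-01/-1.998e+00) = 41.302670
iter 3: u=1.353399  f(a)=+1.479e-03  f'(a)=-1.976e+00  a ← 41.302670 − (+1.479e-03/-1.976e+00) = 41.303419
iter 4: u=1.353375  f(a)=+4.489e-08  f'(a)=-1.976e+00  a ← 41.303419 − (+4.489e-08/-1.976e+00) = 41.303419
iter 5: u=1.353375  f(a)=+2.842e-14  f'(a)=-1.976e+00  a ← 41.303419 − (+2.842e-14/-1.976e+00) = 41.303419
converged: |Δa| < 1e-12 after 5 iterations
sag = a·(cosh(S/(2a)) − 1) = 41.303419·(cosh(1.353375) − 1) = 43.964017
T_max/T_min = cosh(S/(2a)) = 2.064416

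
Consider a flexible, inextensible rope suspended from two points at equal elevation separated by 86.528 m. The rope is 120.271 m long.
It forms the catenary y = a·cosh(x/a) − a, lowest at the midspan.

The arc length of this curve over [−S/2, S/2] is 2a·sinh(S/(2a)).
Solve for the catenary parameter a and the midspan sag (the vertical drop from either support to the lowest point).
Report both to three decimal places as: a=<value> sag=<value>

seed: a₀ = √(S³/(24(L−S))) = √(86.528³/(24·33.743)) = 28.283785
iter 1: u=1.529640  f(a)=+4.175e+00  f'(a)=-2.993e+00  a ← 28.283785 − (+4.175e+00/-2.993e+00) = 29.678623
iter 2: u=1.457750  f(a)=+3.287e-01  f'(a)=-2.539e+00  a ← 29.678623 − (+3.287e-01/-2.539e+00) = 29.808099
iter 3: u=1.451418  f(a)=+2.422e-03  f'(a)=-2.501e+00  a ← 29.808099 − (+2.422e-03/-2.501e+00) = 29.809067
iter 4: u=1.451370  f(a)=+1.337e-07  f'(a)=-2.501e+00  a ← 29.809067 − (+1.337e-07/-2.501e+00) = 29.809067
iter 5: u=1.451370  f(a)=+1.421e-14  f'(a)=-2.501e+00  a ← 29.809067 − (+1.421e-14/-2.501e+00) = 29.809067
converged: |Δa| < 1e-12 after 5 iterations
sag = a·(cosh(S/(2a)) − 1) = 29.809067·(cosh(1.451370) − 1) = 37.309178
T_max/T_min = cosh(S/(2a)) = 2.251605

a=29.809 sag=37.309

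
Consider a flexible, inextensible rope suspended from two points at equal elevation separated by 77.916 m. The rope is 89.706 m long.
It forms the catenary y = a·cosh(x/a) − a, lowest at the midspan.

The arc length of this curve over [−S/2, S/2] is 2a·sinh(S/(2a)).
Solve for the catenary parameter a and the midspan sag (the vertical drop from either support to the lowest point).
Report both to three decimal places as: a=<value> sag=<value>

seed: a₀ = √(S³/(24(L−S))) = √(77.916³/(24·11.790)) = 40.886266
iter 1: u=0.952838  f(a)=+5.469e-01  f'(a)=-6.308e-01  a ← 40.886266 − (+5.469e-01/-6.308e-01) = 41.753286
iter 2: u=0.933052  f(a)=+1.788e-02  f'(a)=-5.902e-01  a ← 41.753286 − (+1.788e-02/-5.902e-01) = 41.783584
iter 3: u=0.932376  f(a)=+2.054e-05  f'(a)=-5.888e-01  a ← 41.783584 − (+2.054e-05/-5.888e-01) = 41.783619
iter 4: u=0.932375  f(a)=+2.717e-11  f'(a)=-5.888e-01  a ← 41.783619 − (+2.717e-11/-5.888e-01) = 41.783619
iter 5: u=0.932375  f(a)=+1.421e-14  f'(a)=-5.888e-01  a ← 41.783619 − (+1.421e-14/-5.888e-01) = 41.783619
converged: |Δa| < 1e-12 after 5 iterations
sag = a·(cosh(S/(2a)) − 1) = 41.783619·(cosh(0.932375) − 1) = 19.516156
T_max/T_min = cosh(S/(2a)) = 1.467077

a=41.784 sag=19.516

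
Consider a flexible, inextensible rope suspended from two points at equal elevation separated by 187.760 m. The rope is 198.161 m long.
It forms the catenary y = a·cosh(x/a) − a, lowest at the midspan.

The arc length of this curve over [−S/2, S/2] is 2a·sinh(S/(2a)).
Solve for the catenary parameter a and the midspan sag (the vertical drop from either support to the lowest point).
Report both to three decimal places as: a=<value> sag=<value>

seed: a₀ = √(S³/(24(L−S))) = √(187.760³/(24·10.401)) = 162.840132
iter 1: u=0.576516  f(a)=+1.742e-01  f'(a)=-1.320e-01  a ← 162.840132 − (+1.742e-01/-1.320e-01) = 164.159594
iter 2: u=0.571883  f(a)=+2.140e-03  f'(a)=-1.288e-01  a ← 164.159594 − (+2.140e-03/-1.288e-01) = 164.176209
iter 3: u=0.571825  f(a)=+3.319e-07  f'(a)=-1.288e-01  a ← 164.176209 − (+3.319e-07/-1.288e-01) = 164.176212
iter 4: u=0.571825  f(a)=+0.000e+00  f'(a)=-1.288e-01  a ← 164.176212 − (+0.000e+00/-1.288e-01) = 164.176212
converged: |Δa| < 1e-12 after 4 iterations
sag = a·(cosh(S/(2a)) − 1) = 164.176212·(cosh(0.571825) − 1) = 27.580858
T_max/T_min = cosh(S/(2a)) = 1.167995

a=164.176 sag=27.581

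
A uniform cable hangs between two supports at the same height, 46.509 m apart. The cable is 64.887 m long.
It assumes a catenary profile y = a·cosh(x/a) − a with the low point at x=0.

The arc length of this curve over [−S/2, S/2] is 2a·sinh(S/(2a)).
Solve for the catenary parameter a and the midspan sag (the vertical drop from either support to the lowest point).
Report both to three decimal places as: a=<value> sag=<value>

seed: a₀ = √(S³/(24(L−S))) = √(46.509³/(24·18.378)) = 15.102567
iter 1: u=1.539771  f(a)=+2.306e+00  f'(a)=-3.062e+00  a ← 15.102567 − (+2.306e+00/-3.062e+00) = 15.855623
iter 2: u=1.466641  f(a)=+1.837e-01  f'(a)=-2.592e+00  a ← 15.855623 − (+1.837e-01/-2.592e+00) = 15.926492
iter 3: u=1.460114  f(a)=+1.389e-03  f'(a)=-2.553e+00  a ← 15.926492 − (+1.389e-03/-2.553e+00) = 15.927036
iter 4: u=1.460065  f(a)=+8.068e-08  f'(a)=-2.552e+00  a ← 15.927036 − (+8.068e-08/-2.552e+00) = 15.927036
iter 5: u=1.460065  f(a)=+0.000e+00  f'(a)=-2.552e+00  a ← 15.927036 − (+0.000e+00/-2.552e+00) = 15.927036
converged: |Δa| < 1e-12 after 5 iterations
sag = a·(cosh(S/(2a)) − 1) = 15.927036·(cosh(1.460065) − 1) = 20.215061
T_max/T_min = cosh(S/(2a)) = 2.269229

a=15.927 sag=20.215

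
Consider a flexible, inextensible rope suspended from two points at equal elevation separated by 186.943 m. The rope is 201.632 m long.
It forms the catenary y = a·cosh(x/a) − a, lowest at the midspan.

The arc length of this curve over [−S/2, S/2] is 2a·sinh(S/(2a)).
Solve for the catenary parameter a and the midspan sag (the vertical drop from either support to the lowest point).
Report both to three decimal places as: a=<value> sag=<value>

seed: a₀ = √(S³/(24(L−S))) = √(186.943³/(24·14.689)) = 136.132580
iter 1: u=0.686621  f(a)=+3.502e-01  f'(a)=-2.262e-01  a ← 136.132580 − (+3.502e-01/-2.262e-01) = 137.680958
iter 2: u=0.678899  f(a)=+6.064e-03  f'(a)=-2.184e-01  a ← 137.680958 − (+6.064e-03/-2.184e-01) = 137.708726
iter 3: u=0.678762  f(a)=+1.890e-06  f'(a)=-2.182e-01  a ← 137.708726 − (+1.890e-06/-2.182e-01) = 137.708735
iter 4: u=0.678762  f(a)=+1.990e-13  f'(a)=-2.182e-01  a ← 137.708735 − (+1.990e-13/-2.182e-01) = 137.708735
converged: |Δa| < 1e-12 after 4 iterations
sag = a·(cosh(S/(2a)) − 1) = 137.708735·(cosh(0.678762) − 1) = 32.959251
T_max/T_min = cosh(S/(2a)) = 1.239340

a=137.709 sag=32.959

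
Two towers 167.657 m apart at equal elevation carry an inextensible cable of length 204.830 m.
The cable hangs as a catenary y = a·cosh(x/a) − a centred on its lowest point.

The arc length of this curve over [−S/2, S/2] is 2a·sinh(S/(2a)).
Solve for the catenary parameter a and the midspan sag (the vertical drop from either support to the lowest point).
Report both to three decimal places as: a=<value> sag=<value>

seed: a₀ = √(S³/(24(L−S))) = √(167.657³/(24·37.173)) = 72.679697
iter 1: u=1.153396  f(a)=+2.552e+00  f'(a)=-1.166e+00  a ← 72.679697 − (+2.552e+00/-1.166e+00) = 74.869393
iter 2: u=1.119663  f(a)=+1.199e-01  f'(a)=-1.058e+00  a ← 74.869393 − (+1.199e-01/-1.058e+00) = 74.982661
iter 3: u=1.117972  f(a)=+2.934e-04  f'(a)=-1.053e+00  a ← 74.982661 − (+2.934e-04/-1.053e+00) = 74.982940
iter 4: u=1.117968  f(a)=+1.766e-09  f'(a)=-1.053e+00  a ← 74.982940 − (+1.766e-09/-1.053e+00) = 74.982940
iter 5: u=1.117968  f(a)=+0.000e+00  f'(a)=-1.053e+00  a ← 74.982940 − (+0.000e+00/-1.053e+00) = 74.982940
converged: |Δa| < 1e-12 after 5 iterations
sag = a·(cosh(S/(2a)) − 1) = 74.982940·(cosh(1.117968) − 1) = 51.947252
T_max/T_min = cosh(S/(2a)) = 1.692788

a=74.983 sag=51.947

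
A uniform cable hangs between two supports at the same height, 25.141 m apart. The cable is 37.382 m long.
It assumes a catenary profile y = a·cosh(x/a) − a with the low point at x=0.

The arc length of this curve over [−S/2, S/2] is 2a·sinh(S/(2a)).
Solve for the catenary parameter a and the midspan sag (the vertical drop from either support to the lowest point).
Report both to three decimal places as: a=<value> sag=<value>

seed: a₀ = √(S³/(24(L−S))) = √(25.141³/(24·12.241)) = 7.354612
iter 1: u=1.709200  f(a)=+1.918e+00  f'(a)=-4.408e+00  a ← 7.354612 − (+1.918e+00/-4.408e+00) = 7.789594
iter 2: u=1.613756  f(a)=+1.833e-01  f'(a)=-3.603e+00  a ← 7.789594 − (+1.833e-01/-3.603e+00) = 7.840471
iter 3: u=1.603284  f(a)=+2.065e-03  f'(a)=-3.522e+00  a ← 7.840471 − (+2.065e-03/-3.522e+00) = 7.841057
iter 4: u=1.603164  f(a)=+2.688e-07  f'(a)=-3.521e+00  a ← 7.841057 − (+2.688e-07/-3.521e+00) = 7.841057
iter 5: u=1.603164  f(a)=+0.000e+00  f'(a)=-3.521e+00  a ← 7.841057 − (+0.000e+00/-3.521e+00) = 7.841057
converged: |Δa| < 1e-12 after 5 iterations
sag = a·(cosh(S/(2a)) − 1) = 7.841057·(cosh(1.603164) − 1) = 12.428024
T_max/T_min = cosh(S/(2a)) = 2.584993

a=7.841 sag=12.428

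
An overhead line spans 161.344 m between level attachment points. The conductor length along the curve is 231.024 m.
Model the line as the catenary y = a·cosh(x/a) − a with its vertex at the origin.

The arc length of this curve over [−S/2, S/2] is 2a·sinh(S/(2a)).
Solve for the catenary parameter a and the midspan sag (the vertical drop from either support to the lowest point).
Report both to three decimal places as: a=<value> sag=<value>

a=53.085 sag=74.041

seed: a₀ = √(S³/(24(L−S))) = √(161.344³/(24·69.680)) = 50.115208
iter 1: u=1.609731  f(a)=+9.605e+00  f'(a)=-3.571e+00  a ← 50.115208 − (+9.605e+00/-3.571e+00) = 52.804776
iter 2: u=1.527741  f(a)=+8.275e-01  f'(a)=-2.980e+00  a ← 52.804776 − (+8.275e-01/-2.980e+00) = 53.082418
iter 3: u=1.519750  f(a)=+7.419e-03  f'(a)=-2.927e+00  a ← 53.082418 − (+7.419e-03/-2.927e+00) = 53.084953
iter 4: u=1.519677  f(a)=+6.083e-07  f'(a)=-2.927e+00  a ← 53.084953 − (+6.083e-07/-2.927e+00) = 53.084953
iter 5: u=1.519677  f(a)=+2.842e-14  f'(a)=-2.927e+00  a ← 53.084953 − (+2.842e-14/-2.927e+00) = 53.084953
converged: |Δa| < 1e-12 after 5 iterations
sag = a·(cosh(S/(2a)) − 1) = 53.084953·(cosh(1.519677) − 1) = 74.041104
T_max/T_min = cosh(S/(2a)) = 2.394766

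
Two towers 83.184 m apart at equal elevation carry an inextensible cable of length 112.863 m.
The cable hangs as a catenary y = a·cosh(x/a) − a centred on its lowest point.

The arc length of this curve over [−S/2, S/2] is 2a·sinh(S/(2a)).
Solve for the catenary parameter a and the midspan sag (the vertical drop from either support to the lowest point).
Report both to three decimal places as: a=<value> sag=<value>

seed: a₀ = √(S³/(24(L−S))) = √(83.184³/(24·29.679)) = 28.426896
iter 1: u=1.463121  f(a)=+3.344e+00  f'(a)=-2.571e+00  a ← 28.426896 − (+3.344e+00/-2.571e+00) = 29.727556
iter 2: u=1.399106  f(a)=+2.432e-01  f'(a)=-2.209e+00  a ← 29.727556 − (+2.432e-01/-2.209e+00) = 29.837630
iter 3: u=1.393945  f(a)=+1.509e-03  f'(a)=-2.182e+00  a ← 29.837630 − (+1.509e-03/-2.182e+00) = 29.838322
iter 4: u=1.393912  f(a)=+5.893e-08  f'(a)=-2.182e+00  a ← 29.838322 − (+5.893e-08/-2.182e+00) = 29.838322
iter 5: u=1.393912  f(a)=+0.000e+00  f'(a)=-2.182e+00  a ← 29.838322 − (+0.000e+00/-2.182e+00) = 29.838322
converged: |Δa| < 1e-12 after 5 iterations
sag = a·(cosh(S/(2a)) − 1) = 29.838322·(cosh(1.393912) − 1) = 33.996149
T_max/T_min = cosh(S/(2a)) = 2.139345

a=29.838 sag=33.996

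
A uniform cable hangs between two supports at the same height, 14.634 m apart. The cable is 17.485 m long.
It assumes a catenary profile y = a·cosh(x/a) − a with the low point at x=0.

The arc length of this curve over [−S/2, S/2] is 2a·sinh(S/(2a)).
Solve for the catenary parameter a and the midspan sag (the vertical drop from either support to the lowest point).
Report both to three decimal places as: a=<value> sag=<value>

a=6.957 sag=4.216

seed: a₀ = √(S³/(24(L−S))) = √(14.634³/(24·2.851)) = 6.767688
iter 1: u=1.081167  f(a)=+1.713e-01  f'(a)=-9.452e-01  a ← 6.767688 − (+1.713e-01/-9.452e-01) = 6.948962
iter 2: u=1.052963  f(a)=+7.126e-03  f'(a)=-8.681e-01  a ← 6.948962 − (+7.126e-03/-8.681e-01) = 6.957170
iter 3: u=1.051721  f(a)=+1.351e-05  f'(a)=-8.648e-01  a ← 6.957170 − (+1.351e-05/-8.648e-01) = 6.957186
iter 4: u=1.051718  f(a)=+4.874e-11  f'(a)=-8.648e-01  a ← 6.957186 − (+4.874e-11/-8.648e-01) = 6.957186
iter 5: u=1.051718  f(a)=+3.553e-15  f'(a)=-8.648e-01  a ← 6.957186 − (+3.553e-15/-8.648e-01) = 6.957186
converged: |Δa| < 1e-12 after 5 iterations
sag = a·(cosh(S/(2a)) − 1) = 6.957186·(cosh(1.051718) − 1) = 4.215716
T_max/T_min = cosh(S/(2a)) = 1.605951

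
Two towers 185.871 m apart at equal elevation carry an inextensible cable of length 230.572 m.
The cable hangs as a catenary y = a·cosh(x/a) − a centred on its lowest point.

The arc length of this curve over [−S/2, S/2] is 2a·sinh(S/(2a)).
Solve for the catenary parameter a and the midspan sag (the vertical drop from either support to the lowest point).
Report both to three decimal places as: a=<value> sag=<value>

seed: a₀ = √(S³/(24(L−S))) = √(185.871³/(24·44.701)) = 77.366547
iter 1: u=1.201236  f(a)=+3.338e+00  f'(a)=-1.331e+00  a ← 77.366547 − (+3.338e+00/-1.331e+00) = 79.874302
iter 2: u=1.163522  f(a)=+1.692e-01  f'(a)=-1.199e+00  a ← 79.874302 − (+1.692e-01/-1.199e+00) = 80.015363
iter 3: u=1.161471  f(a)=+4.859e-04  f'(a)=-1.192e+00  a ← 80.015363 − (+4.859e-04/-1.192e+00) = 80.015771
iter 4: u=1.161465  f(a)=+4.033e-09  f'(a)=-1.192e+00  a ← 80.015771 − (+4.033e-09/-1.192e+00) = 80.015771
iter 5: u=1.161465  f(a)=+0.000e+00  f'(a)=-1.192e+00  a ← 80.015771 − (+0.000e+00/-1.192e+00) = 80.015771
converged: |Δa| < 1e-12 after 5 iterations
sag = a·(cosh(S/(2a)) − 1) = 80.015771·(cosh(1.161465) − 1) = 60.317352
T_max/T_min = cosh(S/(2a)) = 1.753818

a=80.016 sag=60.317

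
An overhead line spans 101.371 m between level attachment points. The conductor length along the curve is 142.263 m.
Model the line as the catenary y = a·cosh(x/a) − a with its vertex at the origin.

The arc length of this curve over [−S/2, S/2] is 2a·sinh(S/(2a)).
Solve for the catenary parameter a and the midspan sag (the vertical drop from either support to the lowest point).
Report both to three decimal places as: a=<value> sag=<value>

a=34.392 sag=44.617

seed: a₀ = √(S³/(24(L−S))) = √(101.371³/(24·40.892)) = 32.579604
iter 1: u=1.555743  f(a)=+5.244e+00  f'(a)=-3.173e+00  a ← 32.579604 − (+5.244e+00/-3.173e+00) = 34.232279
iter 2: u=1.480635  f(a)=+4.254e-01  f'(a)=-2.677e+00  a ← 34.232279 − (+4.254e-01/-2.677e+00) = 34.391186
iter 3: u=1.473793  f(a)=+3.346e-03  f'(a)=-2.635e+00  a ← 34.391186 − (+3.346e-03/-2.635e+00) = 34.392456
iter 4: u=1.473739  f(a)=+2.106e-07  f'(a)=-2.635e+00  a ← 34.392456 − (+2.106e-07/-2.635e+00) = 34.392456
iter 5: u=1.473739  f(a)=-5.684e-14  f'(a)=-2.635e+00  a ← 34.392456 − (-5.684e-14/-2.635e+00) = 34.392456
converged: |Δa| < 1e-12 after 5 iterations
sag = a·(cosh(S/(2a)) − 1) = 34.392456·(cosh(1.473739) − 1) = 44.617235
T_max/T_min = cosh(S/(2a)) = 2.297297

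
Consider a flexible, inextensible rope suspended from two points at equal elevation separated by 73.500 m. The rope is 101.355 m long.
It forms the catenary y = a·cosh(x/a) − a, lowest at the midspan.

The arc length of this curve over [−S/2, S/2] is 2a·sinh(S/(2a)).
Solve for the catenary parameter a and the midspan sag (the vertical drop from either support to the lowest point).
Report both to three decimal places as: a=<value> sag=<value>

a=25.651 sag=31.149

seed: a₀ = √(S³/(24(L−S))) = √(73.500³/(24·27.855)) = 24.371026
iter 1: u=1.507938  f(a)=+3.344e+00  f'(a)=-2.850e+00  a ← 24.371026 − (+3.344e+00/-2.850e+00) = 25.544443
iter 2: u=1.438669  f(a)=+2.567e-01  f'(a)=-2.428e+00  a ← 25.544443 − (+2.567e-01/-2.428e+00) = 25.650176
iter 3: u=1.432739  f(a)=+1.790e-03  f'(a)=-2.394e+00  a ← 25.650176 − (+1.790e-03/-2.394e+00) = 25.650924
iter 4: u=1.432697  f(a)=+8.843e-08  f'(a)=-2.394e+00  a ← 25.650924 − (+8.843e-08/-2.394e+00) = 25.650924
iter 5: u=1.432697  f(a)=+0.000e+00  f'(a)=-2.394e+00  a ← 25.650924 − (+0.000e+00/-2.394e+00) = 25.650924
converged: |Δa| < 1e-12 after 5 iterations
sag = a·(cosh(S/(2a)) − 1) = 25.650924·(cosh(1.432697) − 1) = 31.148538
T_max/T_min = cosh(S/(2a)) = 2.214324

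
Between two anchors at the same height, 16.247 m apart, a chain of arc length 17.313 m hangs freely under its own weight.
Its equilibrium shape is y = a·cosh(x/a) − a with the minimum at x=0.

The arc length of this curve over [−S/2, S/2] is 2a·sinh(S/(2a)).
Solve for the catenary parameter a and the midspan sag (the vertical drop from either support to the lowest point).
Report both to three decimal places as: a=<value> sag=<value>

a=13.073 sag=2.606

seed: a₀ = √(S³/(24(L−S))) = √(16.247³/(24·1.066)) = 12.947191
iter 1: u=0.627433  f(a)=+2.118e-02  f'(a)=-1.712e-01  a ← 12.947191 − (+2.118e-02/-1.712e-01) = 13.070877
iter 2: u=0.621496  f(a)=+3.073e-04  f'(a)=-1.663e-01  a ← 13.070877 − (+3.073e-04/-1.663e-01) = 13.072725
iter 3: u=0.621408  f(a)=+6.683e-08  f'(a)=-1.662e-01  a ← 13.072725 − (+6.683e-08/-1.662e-01) = 13.072726
iter 4: u=0.621408  f(a)=+3.553e-15  f'(a)=-1.662e-01  a ← 13.072726 − (+3.553e-15/-1.662e-01) = 13.072726
converged: |Δa| < 1e-12 after 4 iterations
sag = a·(cosh(S/(2a)) − 1) = 13.072726·(cosh(0.621408) − 1) = 2.606278
T_max/T_min = cosh(S/(2a)) = 1.199368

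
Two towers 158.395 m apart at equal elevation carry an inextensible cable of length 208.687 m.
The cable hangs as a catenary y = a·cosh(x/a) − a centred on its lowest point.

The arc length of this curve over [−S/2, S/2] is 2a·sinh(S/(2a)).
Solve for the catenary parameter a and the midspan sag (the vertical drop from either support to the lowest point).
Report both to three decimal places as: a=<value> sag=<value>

seed: a₀ = √(S³/(24(L−S))) = √(158.395³/(24·50.292)) = 57.379549
iter 1: u=1.380239  f(a)=+5.014e+00  f'(a)=-2.110e+00  a ← 57.379549 − (+5.014e+00/-2.110e+00) = 59.755159
iter 2: u=1.325367  f(a)=+3.282e-01  f'(a)=-1.842e+00  a ← 59.755159 − (+3.282e-01/-1.842e+00) = 59.933280
iter 3: u=1.321428  f(a)=+1.624e-03  f'(a)=-1.824e+00  a ← 59.933280 − (+1.624e-03/-1.824e+00) = 59.934170
iter 4: u=1.321408  f(a)=+4.019e-08  f'(a)=-1.824e+00  a ← 59.934170 − (+4.019e-08/-1.824e+00) = 59.934170
iter 5: u=1.321408  f(a)=-2.842e-14  f'(a)=-1.824e+00  a ← 59.934170 − (-2.842e-14/-1.824e+00) = 59.934170
converged: |Δa| < 1e-12 after 5 iterations
sag = a·(cosh(S/(2a)) − 1) = 59.934170·(cosh(1.321408) − 1) = 60.397333
T_max/T_min = cosh(S/(2a)) = 2.007728

a=59.934 sag=60.397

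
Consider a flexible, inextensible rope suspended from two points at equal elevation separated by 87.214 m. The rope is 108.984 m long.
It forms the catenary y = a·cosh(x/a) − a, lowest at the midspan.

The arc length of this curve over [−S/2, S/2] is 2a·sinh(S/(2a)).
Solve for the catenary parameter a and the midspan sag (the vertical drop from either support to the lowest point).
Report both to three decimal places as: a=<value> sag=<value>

seed: a₀ = √(S³/(24(L−S))) = √(87.214³/(24·21.770)) = 35.632351
iter 1: u=1.223804  f(a)=+1.690e+00  f'(a)=-1.415e+00  a ← 35.632351 − (+1.690e+00/-1.415e+00) = 36.826419
iter 2: u=1.184123  f(a)=+8.865e-02  f'(a)=-1.270e+00  a ← 36.826419 − (+8.865e-02/-1.270e+00) = 36.896216
iter 3: u=1.181883  f(a)=+2.739e-04  f'(a)=-1.262e+00  a ← 36.896216 − (+2.739e-04/-1.262e+00) = 36.896433
iter 4: u=1.181876  f(a)=+2.633e-09  f'(a)=-1.262e+00  a ← 36.896433 − (+2.633e-09/-1.262e+00) = 36.896433
iter 5: u=1.181876  f(a)=+0.000e+00  f'(a)=-1.262e+00  a ← 36.896433 − (+0.000e+00/-1.262e+00) = 36.896433
converged: |Δa| < 1e-12 after 5 iterations
sag = a·(cosh(S/(2a)) − 1) = 36.896433·(cosh(1.181876) − 1) = 28.911810
T_max/T_min = cosh(S/(2a)) = 1.783594

a=36.896 sag=28.912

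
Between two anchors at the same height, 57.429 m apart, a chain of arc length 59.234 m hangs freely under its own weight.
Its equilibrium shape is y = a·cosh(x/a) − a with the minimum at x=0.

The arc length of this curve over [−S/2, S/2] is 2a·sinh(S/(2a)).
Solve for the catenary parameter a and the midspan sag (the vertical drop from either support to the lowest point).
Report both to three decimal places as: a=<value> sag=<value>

a=66.433 sag=6.303

seed: a₀ = √(S³/(24(L−S))) = √(57.429³/(24·1.805)) = 66.123016
iter 1: u=0.434259  f(a)=+1.710e-02  f'(a)=-5.563e-02  a ← 66.123016 − (+1.710e-02/-5.563e-02) = 66.430324
iter 2: u=0.432250  f(a)=+1.199e-04  f'(a)=-5.485e-02  a ← 66.430324 − (+1.199e-04/-5.485e-02) = 66.432510
iter 3: u=0.432236  f(a)=+5.992e-09  f'(a)=-5.485e-02  a ← 66.432510 − (+5.992e-09/-5.485e-02) = 66.432510
iter 4: u=0.432236  f(a)=-7.105e-15  f'(a)=-5.485e-02  a ← 66.432510 − (-7.105e-15/-5.485e-02) = 66.432510
converged: |Δa| < 1e-12 after 4 iterations
sag = a·(cosh(S/(2a)) − 1) = 66.432510·(cosh(0.432236) − 1) = 6.302936
T_max/T_min = cosh(S/(2a)) = 1.094877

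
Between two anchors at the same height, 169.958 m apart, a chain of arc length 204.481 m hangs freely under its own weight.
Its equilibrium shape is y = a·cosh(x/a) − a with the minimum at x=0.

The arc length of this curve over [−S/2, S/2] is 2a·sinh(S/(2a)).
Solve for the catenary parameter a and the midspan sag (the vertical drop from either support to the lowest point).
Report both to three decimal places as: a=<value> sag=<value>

a=79.219 sag=50.121

seed: a₀ = √(S³/(24(L−S))) = √(169.958³/(24·34.523)) = 76.975503
iter 1: u=1.103975  f(a)=+2.166e+00  f'(a)=-1.011e+00  a ← 76.975503 − (+2.166e+00/-1.011e+00) = 79.117421
iter 2: u=1.074087  f(a)=+9.369e-02  f'(a)=-9.254e-01  a ← 79.117421 − (+9.369e-02/-9.254e-01) = 79.218665
iter 3: u=1.072714  f(a)=+1.929e-04  f'(a)=-9.216e-01  a ← 79.218665 − (+1.929e-04/-9.216e-01) = 79.218874
iter 4: u=1.072712  f(a)=+8.211e-10  f'(a)=-9.216e-01  a ← 79.218874 − (+8.211e-10/-9.216e-01) = 79.218874
iter 5: u=1.072712  f(a)=+0.000e+00  f'(a)=-9.216e-01  a ← 79.218874 − (+0.000e+00/-9.216e-01) = 79.218874
converged: |Δa| < 1e-12 after 5 iterations
sag = a·(cosh(S/(2a)) − 1) = 79.218874·(cosh(1.072712) − 1) = 50.120794
T_max/T_min = cosh(S/(2a)) = 1.632688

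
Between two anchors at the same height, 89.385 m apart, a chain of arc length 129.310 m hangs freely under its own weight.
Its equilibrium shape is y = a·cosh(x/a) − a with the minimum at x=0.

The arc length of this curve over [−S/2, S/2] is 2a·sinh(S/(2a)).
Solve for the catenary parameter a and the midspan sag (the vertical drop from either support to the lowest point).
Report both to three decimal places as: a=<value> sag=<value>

seed: a₀ = √(S³/(24(L−S))) = √(89.385³/(24·39.925)) = 27.300392
iter 1: u=1.637064  f(a)=+5.704e+00  f'(a)=-3.788e+00  a ← 27.300392 − (+5.704e+00/-3.788e+00) = 28.806443
iter 2: u=1.551476  f(a)=+5.061e-01  f'(a)=-3.143e+00  a ← 28.806443 − (+5.061e-01/-3.143e+00) = 28.967460
iter 3: u=1.542852  f(a)=+4.839e-03  f'(a)=-3.083e+00  a ← 28.967460 − (+4.839e-03/-3.083e+00) = 28.969030
iter 4: u=1.542768  f(a)=+4.519e-07  f'(a)=-3.082e+00  a ← 28.969030 − (+4.519e-07/-3.082e+00) = 28.969030
iter 5: u=1.542768  f(a)=+0.000e+00  f'(a)=-3.082e+00  a ← 28.969030 − (+0.000e+00/-3.082e+00) = 28.969030
converged: |Δa| < 1e-12 after 5 iterations
sag = a·(cosh(S/(2a)) − 1) = 28.969030·(cosh(1.542768) − 1) = 41.879214
T_max/T_min = cosh(S/(2a)) = 2.445655

a=28.969 sag=41.879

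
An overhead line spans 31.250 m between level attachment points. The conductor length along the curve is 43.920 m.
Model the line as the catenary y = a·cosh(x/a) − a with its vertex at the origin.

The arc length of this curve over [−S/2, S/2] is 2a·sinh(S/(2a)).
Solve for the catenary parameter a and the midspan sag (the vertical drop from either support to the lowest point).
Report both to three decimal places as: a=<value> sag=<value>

seed: a₀ = √(S³/(24(L−S))) = √(31.250³/(24·12.670)) = 10.018002
iter 1: u=1.559692  f(a)=+1.633e+00  f'(a)=-3.201e+00  a ← 10.018002 − (+1.633e+00/-3.201e+00) = 10.528333
iter 2: u=1.484091  f(a)=+1.331e-01  f'(a)=-2.698e+00  a ← 10.528333 − (+1.331e-01/-2.698e+00) = 10.577662
iter 3: u=1.477170  f(a)=+1.057e-03  f'(a)=-2.656e+00  a ← 10.577662 − (+1.057e-03/-2.656e+00) = 10.578060
iter 4: u=1.477114  f(a)=+6.788e-08  f'(a)=-2.655e+00  a ← 10.578060 − (+6.788e-08/-2.655e+00) = 10.578060
iter 5: u=1.477114  f(a)=+0.000e+00  f'(a)=-2.655e+00  a ← 10.578060 − (+0.000e+00/-2.655e+00) = 10.578060
converged: |Δa| < 1e-12 after 5 iterations
sag = a·(cosh(S/(2a)) − 1) = 10.578060·(cosh(1.477114) − 1) = 13.796865
T_max/T_min = cosh(S/(2a)) = 2.304291

a=10.578 sag=13.797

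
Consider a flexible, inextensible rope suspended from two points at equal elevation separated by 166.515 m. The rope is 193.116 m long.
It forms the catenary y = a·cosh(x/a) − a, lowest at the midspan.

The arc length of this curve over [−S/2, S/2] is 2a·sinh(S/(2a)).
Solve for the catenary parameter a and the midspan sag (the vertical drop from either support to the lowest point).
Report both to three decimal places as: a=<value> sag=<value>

a=87.007 sag=42.969

seed: a₀ = √(S³/(24(L−S))) = √(166.515³/(24·26.601)) = 85.040429
iter 1: u=0.979034  f(a)=+1.304e+00  f'(a)=-6.877e-01  a ← 85.040429 − (+1.304e+00/-6.877e-01) = 86.937214
iter 2: u=0.957674  f(a)=+4.492e-02  f'(a)=-6.410e-01  a ← 86.937214 − (+4.492e-02/-6.410e-01) = 87.007281
iter 3: u=0.956903  f(a)=+5.747e-05  f'(a)=-6.394e-01  a ← 87.007281 − (+5.747e-05/-6.394e-01) = 87.007371
iter 4: u=0.956902  f(a)=+9.433e-11  f'(a)=-6.394e-01  a ← 87.007371 − (+9.433e-11/-6.394e-01) = 87.007371
iter 5: u=0.956902  f(a)=+2.842e-14  f'(a)=-6.394e-01  a ← 87.007371 − (+2.842e-14/-6.394e-01) = 87.007371
converged: |Δa| < 1e-12 after 5 iterations
sag = a·(cosh(S/(2a)) − 1) = 87.007371·(cosh(0.956902) − 1) = 42.968511
T_max/T_min = cosh(S/(2a)) = 1.493849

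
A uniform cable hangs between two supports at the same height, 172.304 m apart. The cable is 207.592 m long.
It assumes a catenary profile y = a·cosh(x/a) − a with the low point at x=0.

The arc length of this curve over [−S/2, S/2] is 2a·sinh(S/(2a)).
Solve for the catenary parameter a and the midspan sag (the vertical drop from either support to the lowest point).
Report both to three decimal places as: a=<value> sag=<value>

a=80.001 sag=51.048

seed: a₀ = √(S³/(24(L−S))) = √(172.304³/(24·35.288)) = 77.718408
iter 1: u=1.108515  f(a)=+2.233e+00  f'(a)=-1.025e+00  a ← 77.718408 − (+2.233e+00/-1.025e+00) = 79.897229
iter 2: u=1.078285  f(a)=+9.733e-02  f'(a)=-9.371e-01  a ← 79.897229 − (+9.733e-02/-9.371e-01) = 80.001091
iter 3: u=1.076885  f(a)=+2.036e-04  f'(a)=-9.332e-01  a ← 80.001091 − (+2.036e-04/-9.332e-01) = 80.001309
iter 4: u=1.076882  f(a)=+8.956e-10  f'(a)=-9.332e-01  a ← 80.001309 − (+8.956e-10/-9.332e-01) = 80.001309
iter 5: u=1.076882  f(a)=+5.684e-14  f'(a)=-9.332e-01  a ← 80.001309 − (+5.684e-14/-9.332e-01) = 80.001309
converged: |Δa| < 1e-12 after 5 iterations
sag = a·(cosh(S/(2a)) − 1) = 80.001309·(cosh(1.076882) − 1) = 51.047609
T_max/T_min = cosh(S/(2a)) = 1.638085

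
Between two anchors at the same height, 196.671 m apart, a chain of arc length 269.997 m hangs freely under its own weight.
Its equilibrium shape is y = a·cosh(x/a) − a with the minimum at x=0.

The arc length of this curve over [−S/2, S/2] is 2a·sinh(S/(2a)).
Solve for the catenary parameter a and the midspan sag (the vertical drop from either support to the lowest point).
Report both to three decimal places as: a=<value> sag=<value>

seed: a₀ = √(S³/(24(L−S))) = √(196.671³/(24·73.326)) = 65.746989
iter 1: u=1.495665  f(a)=+8.652e+00  f'(a)=-2.771e+00  a ← 65.746989 − (+8.652e+00/-2.771e+00) = 68.869321
iter 2: u=1.427856  f(a)=+6.545e-01  f'(a)=-2.366e+00  a ← 68.869321 − (+6.545e-01/-2.366e+00) = 69.145925
iter 3: u=1.422145  f(a)=+4.423e-03  f'(a)=-2.334e+00  a ← 69.145925 − (+4.423e-03/-2.334e+00) = 69.147819
iter 4: u=1.422106  f(a)=+2.050e-07  f'(a)=-2.334e+00  a ← 69.147819 − (+2.050e-07/-2.334e+00) = 69.147819
iter 5: u=1.422106  f(a)=-5.684e-14  f'(a)=-2.334e+00  a ← 69.147819 − (-5.684e-14/-2.334e+00) = 69.147819
converged: |Δa| < 1e-12 after 5 iterations
sag = a·(cosh(S/(2a)) − 1) = 69.147819·(cosh(1.422106) − 1) = 82.529522
T_max/T_min = cosh(S/(2a)) = 2.193523

a=69.148 sag=82.530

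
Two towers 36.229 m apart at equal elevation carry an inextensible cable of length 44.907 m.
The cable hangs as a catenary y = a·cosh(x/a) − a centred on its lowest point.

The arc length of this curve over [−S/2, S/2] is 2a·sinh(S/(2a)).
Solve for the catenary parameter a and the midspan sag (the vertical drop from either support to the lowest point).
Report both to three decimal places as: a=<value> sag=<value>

a=15.626 sag=11.730

seed: a₀ = √(S³/(24(L−S))) = √(36.229³/(24·8.678)) = 15.110160
iter 1: u=1.198829  f(a)=+6.454e-01  f'(a)=-1.322e+00  a ← 15.110160 − (+6.454e-01/-1.322e+00) = 15.598183
iter 2: u=1.161321  f(a)=+3.259e-02  f'(a)=-1.192e+00  a ← 15.598183 − (+3.259e-02/-1.192e+00) = 15.625521
iter 3: u=1.159289  f(a)=+9.285e-05  f'(a)=-1.185e+00  a ← 15.625521 − (+9.285e-05/-1.185e+00) = 15.625599
iter 4: u=1.159284  f(a)=+7.586e-10  f'(a)=-1.185e+00  a ← 15.625599 − (+7.586e-10/-1.185e+00) = 15.625599
iter 5: u=1.159284  f(a)=-7.105e-15  f'(a)=-1.185e+00  a ← 15.625599 − (-7.105e-15/-1.185e+00) = 15.625599
converged: |Δa| < 1e-12 after 5 iterations
sag = a·(cosh(S/(2a)) − 1) = 15.625599·(cosh(1.159284) − 1) = 11.729821
T_max/T_min = cosh(S/(2a)) = 1.750680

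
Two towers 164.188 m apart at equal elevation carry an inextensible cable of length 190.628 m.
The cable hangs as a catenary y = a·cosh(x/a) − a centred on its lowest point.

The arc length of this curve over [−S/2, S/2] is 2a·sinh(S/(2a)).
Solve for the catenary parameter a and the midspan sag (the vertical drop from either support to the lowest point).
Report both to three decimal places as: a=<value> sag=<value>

a=85.464 sag=42.555

seed: a₀ = √(S³/(24(L−S))) = √(164.188³/(24·26.440)) = 83.517171
iter 1: u=0.982960  f(a)=+1.307e+00  f'(a)=-6.965e-01  a ← 83.517171 − (+1.307e+00/-6.965e-01) = 85.393885
iter 2: u=0.961357  f(a)=+4.536e-02  f'(a)=-6.489e-01  a ← 85.393885 − (+4.536e-02/-6.489e-01) = 85.463782
iter 3: u=0.960571  f(a)=+5.896e-05  f'(a)=-6.472e-01  a ← 85.463782 − (+5.896e-05/-6.472e-01) = 85.463873
iter 4: u=0.960570  f(a)=+9.993e-11  f'(a)=-6.472e-01  a ← 85.463873 − (+9.993e-11/-6.472e-01) = 85.463873
iter 5: u=0.960570  f(a)=+0.000e+00  f'(a)=-6.472e-01  a ← 85.463873 − (+0.000e+00/-6.472e-01) = 85.463873
converged: |Δa| < 1e-12 after 5 iterations
sag = a·(cosh(S/(2a)) − 1) = 85.463873·(cosh(0.960570) − 1) = 42.555001
T_max/T_min = cosh(S/(2a)) = 1.497930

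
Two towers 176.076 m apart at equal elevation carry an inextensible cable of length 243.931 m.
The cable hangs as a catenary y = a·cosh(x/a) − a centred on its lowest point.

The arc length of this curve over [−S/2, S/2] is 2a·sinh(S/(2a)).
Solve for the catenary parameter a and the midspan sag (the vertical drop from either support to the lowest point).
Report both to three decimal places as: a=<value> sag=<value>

a=60.985 sag=75.378

seed: a₀ = √(S³/(24(L−S))) = √(176.076³/(24·67.855)) = 57.896685
iter 1: u=1.520605  f(a)=+8.291e+00  f'(a)=-2.933e+00  a ← 57.896685 − (+8.291e+00/-2.933e+00) = 60.723722
iter 2: u=1.449812  f(a)=+6.459e-01  f'(a)=-2.492e+00  a ← 60.723722 − (+6.459e-01/-2.492e+00) = 60.982929
iter 3: u=1.443650  f(a)=+4.653e-03  f'(a)=-2.456e+00  a ← 60.982929 − (+4.653e-03/-2.456e+00) = 60.984823
iter 4: u=1.443605  f(a)=+2.453e-07  f'(a)=-2.456e+00  a ← 60.984823 − (+2.453e-07/-2.456e+00) = 60.984823
iter 5: u=1.443605  f(a)=-2.842e-14  f'(a)=-2.456e+00  a ← 60.984823 − (-2.842e-14/-2.456e+00) = 60.984823
converged: |Δa| < 1e-12 after 5 iterations
sag = a·(cosh(S/(2a)) − 1) = 60.984823·(cosh(1.443605) − 1) = 75.377678
T_max/T_min = cosh(S/(2a)) = 2.236007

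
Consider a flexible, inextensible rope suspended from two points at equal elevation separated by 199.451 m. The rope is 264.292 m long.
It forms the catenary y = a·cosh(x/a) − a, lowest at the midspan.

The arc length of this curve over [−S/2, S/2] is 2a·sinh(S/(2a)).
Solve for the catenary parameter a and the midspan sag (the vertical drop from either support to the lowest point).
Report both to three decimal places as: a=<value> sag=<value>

a=74.654 sag=77.121

seed: a₀ = √(S³/(24(L−S))) = √(199.451³/(24·64.841)) = 71.404216
iter 1: u=1.396633  f(a)=+6.626e+00  f'(a)=-2.196e+00  a ← 71.404216 − (+6.626e+00/-2.196e+00) = 74.421356
iter 2: u=1.340012  f(a)=+4.431e-01  f'(a)=-1.911e+00  a ← 74.421356 − (+4.431e-01/-1.911e+00) = 74.653188
iter 3: u=1.335851  f(a)=+2.296e-03  f'(a)=-1.891e+00  a ← 74.653188 − (+2.296e-03/-1.891e+00) = 74.654402
iter 4: u=1.335829  f(a)=+6.233e-08  f'(a)=-1.891e+00  a ← 74.654402 − (+6.233e-08/-1.891e+00) = 74.654402
iter 5: u=1.335829  f(a)=-5.684e-14  f'(a)=-1.891e+00  a ← 74.654402 − (-5.684e-14/-1.891e+00) = 74.654402
converged: |Δa| < 1e-12 after 5 iterations
sag = a·(cosh(S/(2a)) − 1) = 74.654402·(cosh(1.335829) − 1) = 77.121238
T_max/T_min = cosh(S/(2a)) = 2.033043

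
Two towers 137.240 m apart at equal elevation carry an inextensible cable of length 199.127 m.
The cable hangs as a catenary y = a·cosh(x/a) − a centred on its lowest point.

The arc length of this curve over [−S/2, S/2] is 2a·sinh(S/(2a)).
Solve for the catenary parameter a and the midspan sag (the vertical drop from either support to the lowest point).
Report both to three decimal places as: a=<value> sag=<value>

a=44.289 sag=64.680

seed: a₀ = √(S³/(24(L−S))) = √(137.240³/(24·61.887)) = 41.717255
iter 1: u=1.644883  f(a)=+8.932e+00  f'(a)=-3.851e+00  a ← 41.717255 − (+8.932e+00/-3.851e+00) = 44.036547
iter 2: u=1.558251  f(a)=+7.990e-01  f'(a)=-3.190e+00  a ← 44.036547 − (+7.990e-01/-3.190e+00) = 44.286984
iter 3: u=1.549439  f(a)=+7.781e-03  f'(a)=-3.129e+00  a ← 44.286984 − (+7.781e-03/-3.129e+00) = 44.289471
iter 4: u=1.549352  f(a)=+7.537e-07  f'(a)=-3.128e+00  a ← 44.289471 − (+7.537e-07/-3.128e+00) = 44.289471
iter 5: u=1.549352  f(a)=+0.000e+00  f'(a)=-3.128e+00  a ← 44.289471 − (+0.000e+00/-3.128e+00) = 44.289471
converged: |Δa| < 1e-12 after 5 iterations
sag = a·(cosh(S/(2a)) − 1) = 44.289471·(cosh(1.549352) − 1) = 64.680469
T_max/T_min = cosh(S/(2a)) = 2.460403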